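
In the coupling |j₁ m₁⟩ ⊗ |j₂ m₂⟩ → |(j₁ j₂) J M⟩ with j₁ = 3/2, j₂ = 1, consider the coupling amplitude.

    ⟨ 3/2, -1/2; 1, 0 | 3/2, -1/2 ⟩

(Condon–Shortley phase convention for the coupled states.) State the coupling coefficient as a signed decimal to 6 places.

-0.258199

triangle: 1!*2!*1!/5! = 2/120
(j±m)!: 1!*2!*1!*1!*1!*2! = 4
prefactor² = (2J+1)*Δ*N² = 4/15
  k=0: +1/(0!*1!*2!*1!*0!*0!) = 1/2
  k=1: −1/(1!*0!*1!*0!*1!*1!) = -1
Σ = -1/2  ⇒  CG² = 4/15*(-1/2)² = 1/15
CG = −√(1/15) = -0.258199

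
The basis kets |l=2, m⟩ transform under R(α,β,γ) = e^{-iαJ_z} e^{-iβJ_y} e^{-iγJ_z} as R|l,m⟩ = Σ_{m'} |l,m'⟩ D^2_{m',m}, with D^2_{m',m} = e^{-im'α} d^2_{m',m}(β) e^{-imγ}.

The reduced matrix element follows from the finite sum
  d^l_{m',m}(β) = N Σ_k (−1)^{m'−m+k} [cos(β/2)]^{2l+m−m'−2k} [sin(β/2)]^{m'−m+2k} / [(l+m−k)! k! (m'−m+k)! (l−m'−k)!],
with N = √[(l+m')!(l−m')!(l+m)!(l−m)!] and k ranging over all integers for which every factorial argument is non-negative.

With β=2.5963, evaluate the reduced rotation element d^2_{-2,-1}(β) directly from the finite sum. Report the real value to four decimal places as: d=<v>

d=0.0376

d^2_{-2,-1}(β=2.5963) via the finite sum:
c=cos(2.596300/2)=0.269281, s=sin(2.596300/2)=0.963062; N=√[1·24·1·6]=12.000000
k: max(0,(-1)−(-2))=1 … min(2+(-1),2−(-2))=1
  k=1: (−1)^0·12.0000/(6)·0.2693^3·0.9631^1 = +0.037610
d^2_{-2,-1}(2.5963) = +0.037610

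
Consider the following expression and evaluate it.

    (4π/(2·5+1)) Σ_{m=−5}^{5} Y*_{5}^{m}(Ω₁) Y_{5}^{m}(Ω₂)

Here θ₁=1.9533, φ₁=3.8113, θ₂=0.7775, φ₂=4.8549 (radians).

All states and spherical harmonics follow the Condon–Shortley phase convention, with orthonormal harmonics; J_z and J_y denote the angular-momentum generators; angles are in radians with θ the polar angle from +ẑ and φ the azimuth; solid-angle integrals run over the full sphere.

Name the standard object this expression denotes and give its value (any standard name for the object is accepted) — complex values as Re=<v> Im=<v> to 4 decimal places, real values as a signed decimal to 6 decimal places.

Legendre polynomial (addition theorem), +0.113156

This sum is the spherical-harmonic addition theorem: it equals the Legendre polynomial P_l(cos γ) of the angle γ between the two directions.
Summing Y*_{l m}(θ₁,φ₁)·Y_{l m}(θ₂,φ₂) over m ∈ [−5, 5]; prefactor 4π/(2·5+1) = 1.142397:
  m=-5: (0.312169, 0.065540) × (0.051547, 0.059662) = (0.012181, 0.022003)  (running Σ = (0.012181, 0.022003))
  m=-4: (0.363132, -0.181165) × (0.213250, -0.136700) = (0.052673, -0.088273)  (running Σ = (0.064854, -0.066270))
  m=-3: (0.029756, -0.063481) × (-0.176826, -0.388084) = (-0.029897, -0.000323)  (running Σ = (0.034956, -0.066593))
  m=-2: (0.072672, 0.308455) × (-0.298708, 0.087521) = (-0.048704, -0.085778)  (running Σ = (-0.013748, -0.152371))
  m=-1: (0.126448, 0.100119) × (-0.022127, -0.154213) = (0.012642, -0.021715)  (running Σ = (-0.001106, -0.174086))
  m=0: (-0.282461, -0.000000) × (-0.358505, 0.000000) = (0.101264, 0.000000)  (running Σ = (0.100158, -0.174086))
  m=1: (-0.126448, 0.100119) × (0.022127, -0.154213) = (0.012642, 0.021715)  (running Σ = (0.112799, -0.152371))
  m=2: (0.072672, -0.308455) × (-0.298708, -0.087521) = (-0.048704, 0.085778)  (running Σ = (0.064095, -0.066593))
  m=3: (-0.029756, -0.063481) × (0.176826, -0.388084) = (-0.029897, 0.000323)  (running Σ = (0.034198, -0.066270))
  m=4: (0.363132, 0.181165) × (0.213250, 0.136700) = (0.052673, 0.088273)  (running Σ = (0.086870, 0.022003))
  m=5: (-0.312169, 0.065540) × (-0.051547, 0.059662) = (0.012181, -0.022003)  (running Σ = (0.099051, 0.000000))
Σ over m = (0.099051, 0.000000); ×(4π/11) → (0.113156, 0.000000). Real part: 0.113156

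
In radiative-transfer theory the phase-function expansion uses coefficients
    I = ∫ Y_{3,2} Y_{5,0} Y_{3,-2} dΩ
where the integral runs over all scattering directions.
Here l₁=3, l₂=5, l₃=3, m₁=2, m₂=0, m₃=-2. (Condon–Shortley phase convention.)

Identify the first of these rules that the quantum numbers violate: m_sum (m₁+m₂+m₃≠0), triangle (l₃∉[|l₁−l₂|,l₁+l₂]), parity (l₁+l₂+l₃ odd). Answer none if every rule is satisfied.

m₁+m₂+m₃ = 2 + 0 − 2 = 0  ✓
triangle: |3−5|=2 ≤ l₃=3 ≤ 3+5=8  ✓
parity: l₁+l₂+l₃ = 11 is odd  ✗

parity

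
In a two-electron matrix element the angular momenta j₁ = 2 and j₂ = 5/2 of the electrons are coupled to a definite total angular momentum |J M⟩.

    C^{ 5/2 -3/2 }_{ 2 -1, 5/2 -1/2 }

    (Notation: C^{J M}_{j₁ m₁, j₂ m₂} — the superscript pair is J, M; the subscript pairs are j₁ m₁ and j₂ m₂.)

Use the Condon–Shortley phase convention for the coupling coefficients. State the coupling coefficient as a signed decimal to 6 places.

√[6·2!2!3!/8! · 1!3!2!3!1!4!] = √(216/35)
  +(−1)^1/∏(1,1,2,1,0,2)! = -1/4  (running -1/4)
  +(−1)^2/∏(2,0,1,0,1,3)! = 1/12  (running -1/6)
⟨..|..⟩ = √(216/35)·(-1/6) = -0.414039

−√(6/35) = -0.414039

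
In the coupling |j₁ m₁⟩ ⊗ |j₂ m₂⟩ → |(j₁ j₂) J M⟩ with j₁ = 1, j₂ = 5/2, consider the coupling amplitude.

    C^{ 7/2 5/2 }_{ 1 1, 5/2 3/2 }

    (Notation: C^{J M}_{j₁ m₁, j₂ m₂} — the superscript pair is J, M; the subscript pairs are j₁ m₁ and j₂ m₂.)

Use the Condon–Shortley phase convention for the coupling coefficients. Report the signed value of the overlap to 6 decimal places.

j₁+j₂−J=0  J+j₁−j₂=2  J−j₁+j₂=5  j₁+j₂+J+1=8
(j₁±m₁, j₂±m₂, J±M) = (2,0,4,1,6,1)
P² = 11520/7
sum k=0..0:
  [0] +1/48 = 1/48
S = 1/48
C² = P²·S² = 5/7 ; C = +0.845154

+0.845154  (= +√(5/7))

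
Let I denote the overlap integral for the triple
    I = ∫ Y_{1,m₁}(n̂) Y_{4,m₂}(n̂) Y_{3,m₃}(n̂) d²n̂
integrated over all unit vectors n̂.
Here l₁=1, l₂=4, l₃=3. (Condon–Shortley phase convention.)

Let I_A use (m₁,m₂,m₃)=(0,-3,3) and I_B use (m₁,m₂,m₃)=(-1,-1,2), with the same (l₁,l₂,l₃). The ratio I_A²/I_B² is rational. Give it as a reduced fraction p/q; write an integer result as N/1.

l's match ⇒ only the (l;m) 3-j factors differ between A and B.
A: triangle coeff Δ(1,4,3) = 1/252; Σ_t [1,1]: t=1:−1/720 = -1/720; (3j)²=1/36 [(1 4 3; 0 -3 3)], sign=-1
B: triangle coeff Δ(1,4,3) = 1/252; Σ_t [2,2]: t=2:+1/240 = 1/240; (3j)²=1/84 [(1 4 3; -1 -1 2)], sign=-1
I_A²/I_B² = (1/36)/(1/84) = 7/3

7/3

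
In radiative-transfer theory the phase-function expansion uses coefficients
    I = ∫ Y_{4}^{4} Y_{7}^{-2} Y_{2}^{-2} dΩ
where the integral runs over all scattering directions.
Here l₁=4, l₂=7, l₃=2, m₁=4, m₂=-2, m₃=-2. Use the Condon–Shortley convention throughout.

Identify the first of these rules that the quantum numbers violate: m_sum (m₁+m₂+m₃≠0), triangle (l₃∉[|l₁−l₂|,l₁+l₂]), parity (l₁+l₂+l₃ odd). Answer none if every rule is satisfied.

triangle

azimuthal sum: 4 − 2 − 2 = 0  ✓
l₃ must lie in [3,11]; have l₃=2  ✗
L = 4 + 7 + 2 = 13 (odd)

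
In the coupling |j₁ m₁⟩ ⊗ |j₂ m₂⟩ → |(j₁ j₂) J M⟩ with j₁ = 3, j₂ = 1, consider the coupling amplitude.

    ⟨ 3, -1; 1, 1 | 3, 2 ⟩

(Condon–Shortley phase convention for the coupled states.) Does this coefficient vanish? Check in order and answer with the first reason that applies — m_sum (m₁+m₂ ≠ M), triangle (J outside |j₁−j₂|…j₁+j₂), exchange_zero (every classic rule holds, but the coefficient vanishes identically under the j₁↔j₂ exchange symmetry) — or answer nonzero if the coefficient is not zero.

m_sum

m-sum: m₁+m₂ = -1+1 = 0, M = 2  ✗ ⇒ coefficient is 0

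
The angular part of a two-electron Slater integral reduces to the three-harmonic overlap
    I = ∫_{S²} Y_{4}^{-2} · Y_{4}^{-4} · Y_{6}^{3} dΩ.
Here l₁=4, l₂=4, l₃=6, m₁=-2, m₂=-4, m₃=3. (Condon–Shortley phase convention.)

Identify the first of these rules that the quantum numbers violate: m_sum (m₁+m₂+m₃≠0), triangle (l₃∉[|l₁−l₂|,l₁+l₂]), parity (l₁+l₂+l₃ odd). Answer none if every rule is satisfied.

Σmᵢ = -3  ✗
l₃∈[|l₁−l₂|,l₁+l₂]=[0,8], have l₃=6
Σlᵢ = 14 ⇒ even

m_sum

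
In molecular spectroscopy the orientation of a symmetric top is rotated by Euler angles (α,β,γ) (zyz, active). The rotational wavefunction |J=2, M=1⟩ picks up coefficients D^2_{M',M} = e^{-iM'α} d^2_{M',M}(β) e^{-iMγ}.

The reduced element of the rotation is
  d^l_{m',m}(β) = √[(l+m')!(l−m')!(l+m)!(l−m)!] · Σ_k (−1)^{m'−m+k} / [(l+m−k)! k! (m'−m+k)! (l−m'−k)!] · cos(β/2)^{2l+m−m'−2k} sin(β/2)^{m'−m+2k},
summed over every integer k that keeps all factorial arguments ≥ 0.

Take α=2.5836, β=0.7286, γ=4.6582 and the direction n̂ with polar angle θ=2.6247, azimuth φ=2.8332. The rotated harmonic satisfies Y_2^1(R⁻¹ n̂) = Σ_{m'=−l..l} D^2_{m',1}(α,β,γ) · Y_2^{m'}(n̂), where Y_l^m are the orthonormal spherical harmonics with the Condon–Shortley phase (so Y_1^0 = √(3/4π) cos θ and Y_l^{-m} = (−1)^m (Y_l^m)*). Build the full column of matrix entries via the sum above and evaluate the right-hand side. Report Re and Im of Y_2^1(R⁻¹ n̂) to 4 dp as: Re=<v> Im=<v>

Re=-0.0440 Im=0.2365

Need the full column D^2_{m',1} for m'=−2..2 at α=2.5836, β=0.7286, γ=4.6582.
cos(β/2)=0.934373, sin(β/2)=0.356295
d^2_{-2,1}: single k=3 term ⇒ +0.084524;  D = +0.073809+0.041189i
d^2_{-1,1}: k∈[2..3] ⇒ +0.332493 -0.016115 = +0.316378;  D = -0.152734-0.277068i
d^2_{0,1}: k∈[1..2] ⇒ +0.711946 -0.103521 = +0.608426;  D = -0.032954+0.607533i
d^2_{1,1}: k∈[0..1] ⇒ +0.762223 -0.332493 = +0.429730;  D = +0.246946-0.351689i
d^2_{2,1}: single k=0 term ⇒ -0.581302;  D = +0.535273-0.226703i
Y_2^{m'}(θ=2.6247,φ=2.8332) and Σ D·Y over m':
  (+0.0738+0.0412i)·(+0.0770+0.0546i)  (-0.1527-0.2771i)·(+0.3162+0.1007i)  (-0.0330+0.6075i)·(+0.3997+0.0000i)  (+0.2469-0.3517i)·(-0.3162+0.1007i)  (+0.5353-0.2267i)·(+0.0770-0.0546i)
Y_2^1(R⁻¹ n̂) = -0.043974+0.236473i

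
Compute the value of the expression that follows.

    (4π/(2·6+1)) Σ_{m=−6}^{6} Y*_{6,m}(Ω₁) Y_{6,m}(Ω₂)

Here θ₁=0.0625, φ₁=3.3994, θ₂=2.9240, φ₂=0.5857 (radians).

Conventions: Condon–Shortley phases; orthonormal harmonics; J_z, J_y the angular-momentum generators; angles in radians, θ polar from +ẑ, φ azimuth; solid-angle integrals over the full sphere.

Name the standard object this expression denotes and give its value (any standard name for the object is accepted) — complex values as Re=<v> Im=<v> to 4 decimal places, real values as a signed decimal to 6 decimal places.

This sum is the spherical-harmonic addition theorem: it equals the Legendre polynomial P_l(cos γ) of the angle γ between the two directions.
Summing Y*_{l m}(θ₁,φ₁)·Y_{l m}(θ₂,φ₂) over m ∈ [−6, 6]; prefactor 4π/(2·6+1) = 0.966644:
  m=-6: Y*=0.00000 + 0.00000j  Y=-0.00005 + 0.00002j  product -0.00000 - 0.00000j
  m=-5: Y*=-0.00000 - 0.00000j  Y=0.00075 + 0.00016j  product -0.00000 - 0.00000j
  m=-4: Y*=0.00003 + 0.00005j  Y=-0.00513 - 0.00527j  product 0.00000 - 0.00000j
  m=-3: Y*=-0.00090 - 0.00088j  Y=0.00887 + 0.04708j  product 0.00003 - 0.00005j
  m=-2: Y*=0.01748 + 0.00991j  Y=0.08166 - 0.19347j  product 0.00334 - 0.00257j
  m=-1: Y*=-0.19519 - 0.05147j  Y=-0.46270 + 0.30693j  product 0.10611 - 0.03610j
  m=+0: Y*=0.97581 + 0.00000j  Y=0.57010 + 0.00000j  product 0.55631 + 0.00000j
  m=+1: Y*=0.19519 - 0.05147j  Y=0.46270 + 0.30693j  product 0.10611 + 0.03610j
  m=+2: Y*=0.01748 - 0.00991j  Y=0.08166 + 0.19347j  product 0.00334 + 0.00257j
  m=+3: Y*=0.00090 - 0.00088j  Y=-0.00887 + 0.04708j  product 0.00003 + 0.00005j
  m=+4: Y*=0.00003 - 0.00005j  Y=-0.00513 + 0.00527j  product 0.00000 + 0.00000j
  m=+5: Y*=0.00000 - 0.00000j  Y=-0.00075 + 0.00016j  product -0.00000 + 0.00000j
  m=+6: Y*=0.00000 - 0.00000j  Y=-0.00005 - 0.00002j  product -0.00000 + 0.00000j
Accumulated sum 0.77528 + 0.00000j; after 4π/(2l+1) scaling, 0.74942 + 0.00000j ⇒ P_6 = 0.749421

Legendre polynomial (addition theorem), +0.749421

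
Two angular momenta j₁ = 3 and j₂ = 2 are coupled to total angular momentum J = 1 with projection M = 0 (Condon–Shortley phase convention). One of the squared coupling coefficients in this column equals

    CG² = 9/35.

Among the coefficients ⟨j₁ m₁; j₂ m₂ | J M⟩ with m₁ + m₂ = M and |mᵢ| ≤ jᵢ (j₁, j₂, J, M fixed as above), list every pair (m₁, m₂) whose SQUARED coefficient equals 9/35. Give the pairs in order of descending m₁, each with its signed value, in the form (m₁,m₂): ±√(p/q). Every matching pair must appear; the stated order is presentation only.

Admissible pairs with m₁+m₂ = M = 0: (-2,2), (-1,1), (0,0), (1,-1), (2,-2)
  (m₁,m₂)=(2,-2): CG² = 1/7, CG = +√(1/7)
  (m₁,m₂)=(1,-1): CG² = 8/35, CG = −√(8/35)
  (m₁,m₂)=(0,0): CG² = 9/35, CG = +√(9/35)   ← matches the target
  (m₁,m₂)=(-1,1): CG² = 8/35, CG = −√(8/35)
  (m₁,m₂)=(-2,2): CG² = 1/7, CG = +√(1/7)
Pairs with CG² = 9/35: (0,0): +√(9/35)

(0,0): +√(9/35)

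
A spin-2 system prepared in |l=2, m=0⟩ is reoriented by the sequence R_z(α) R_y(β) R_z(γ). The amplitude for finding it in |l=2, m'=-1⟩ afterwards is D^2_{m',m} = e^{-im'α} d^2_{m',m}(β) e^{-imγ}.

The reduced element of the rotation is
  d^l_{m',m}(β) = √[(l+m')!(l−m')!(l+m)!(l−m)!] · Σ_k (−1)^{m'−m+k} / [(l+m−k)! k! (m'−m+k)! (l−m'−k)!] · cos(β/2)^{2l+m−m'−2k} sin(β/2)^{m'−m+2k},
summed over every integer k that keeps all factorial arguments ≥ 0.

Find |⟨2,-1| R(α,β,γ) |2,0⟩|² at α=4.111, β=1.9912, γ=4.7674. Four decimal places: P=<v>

P=0.2082

D^2_{-1,0}(4.1110,1.9912,4.7674) = e^{-i·-1·4.1110}·d^2_{-1,0}(1.9912)·e^{-i·0·4.7674}. Compute d first:
Half-angle: c=0.544000, s=0.839086. N=√(1·6·2·2)=4.898979
k∈{1,2} keeps every argument non-negative
  k=1: (−1)^0·4.8990/(2)·0.5440^3·0.8391^1 = +0.330885
  k=2: (−1)^1·4.8990/(2)·0.5440^1·0.8391^3 = -0.787214
d^2_{-1,0}(1.9912) = +0.330885 -0.787214 = -0.456329
|D^2_{-1,0}|² = |d^2_{-1,0}(β)|² = (-0.456329)² = 0.208236 (the z-rotation phases have unit modulus)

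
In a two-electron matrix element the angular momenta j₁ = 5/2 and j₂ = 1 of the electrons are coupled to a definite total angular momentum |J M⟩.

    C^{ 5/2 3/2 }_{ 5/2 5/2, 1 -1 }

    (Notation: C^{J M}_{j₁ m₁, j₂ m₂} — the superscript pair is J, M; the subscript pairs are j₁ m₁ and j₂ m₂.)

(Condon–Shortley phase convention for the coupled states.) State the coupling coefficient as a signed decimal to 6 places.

+√(2/7) ≈ +0.534522

√[6·1!4!1!/7! · 5!0!0!2!4!1!] = √(1152/7)
  +(−1)^0/∏(0,1,0,0,4,1)! = 1/24  (running 1/24)
⟨..|..⟩ = √(1152/7)·(1/24) = +0.534522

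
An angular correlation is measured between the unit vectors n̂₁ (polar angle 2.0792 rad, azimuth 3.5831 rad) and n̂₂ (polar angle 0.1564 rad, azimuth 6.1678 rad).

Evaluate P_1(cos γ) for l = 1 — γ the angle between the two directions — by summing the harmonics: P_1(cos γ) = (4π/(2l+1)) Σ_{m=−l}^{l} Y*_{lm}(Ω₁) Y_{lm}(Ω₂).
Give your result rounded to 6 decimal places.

-0.596346

Summing Y*_{l m}(θ₁,φ₁)·Y_{l m}(θ₂,φ₂) over m ∈ [−1, 1]; prefactor 4π/(2·1+1) = 4.188790:
  m=-1: (-0.272857-0.128959i) × (+0.053457+0.006196i) = -0.013787-0.008584i  (running Σ = -0.013787-0.008584i)
  m=0: (-0.237844-0.000000i) × (+0.482639+0.000000i) = -0.114793-0.000000i  (running Σ = -0.128580-0.008584i)
  m=1: (+0.272857-0.128959i) × (-0.053457+0.006196i) = -0.013787+0.008584i  (running Σ = -0.142367+0.000000i)
Σ over m = -0.142367+0.000000i; ×(4π/3) → -0.596346+0.000000i. Real part: -0.596346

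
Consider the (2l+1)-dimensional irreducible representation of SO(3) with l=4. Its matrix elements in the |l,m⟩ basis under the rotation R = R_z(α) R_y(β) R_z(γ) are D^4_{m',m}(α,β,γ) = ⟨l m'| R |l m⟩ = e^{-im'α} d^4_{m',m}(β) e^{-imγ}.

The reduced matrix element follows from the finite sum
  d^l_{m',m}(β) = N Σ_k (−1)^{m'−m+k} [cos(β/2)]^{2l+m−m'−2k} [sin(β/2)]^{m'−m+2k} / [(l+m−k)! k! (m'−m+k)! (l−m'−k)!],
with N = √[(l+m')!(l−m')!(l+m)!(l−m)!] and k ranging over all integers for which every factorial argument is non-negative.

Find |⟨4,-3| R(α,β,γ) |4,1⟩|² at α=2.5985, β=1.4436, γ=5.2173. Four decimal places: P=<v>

P=0.1834

First d^4_{-3,1}(β=1.4436), then the phase factors e^{-i(-3)α} and e^{-i(1)γ}:
With c≡cos(β/2)=0.750618 and s≡sin(β/2)=0.660737, N=[1·5040·120·6]^{1/2}=1904.940944
k∈{4,5} keeps every argument non-negative
  k=4: (−1)^0·1904.9409/(144)·0.7506^4·0.6607^4 = +0.800402
  k=5: (−1)^1·1904.9409/(240)·0.7506^2·0.6607^6 = -0.372117
d^4_{-3,1}(1.4436) = +0.800402 -0.372117 = +0.428285
|D^4_{-3,1}|² = |d^4_{-3,1}(β)|² = (+0.428285)² = 0.183428 (the z-rotation phases have unit modulus)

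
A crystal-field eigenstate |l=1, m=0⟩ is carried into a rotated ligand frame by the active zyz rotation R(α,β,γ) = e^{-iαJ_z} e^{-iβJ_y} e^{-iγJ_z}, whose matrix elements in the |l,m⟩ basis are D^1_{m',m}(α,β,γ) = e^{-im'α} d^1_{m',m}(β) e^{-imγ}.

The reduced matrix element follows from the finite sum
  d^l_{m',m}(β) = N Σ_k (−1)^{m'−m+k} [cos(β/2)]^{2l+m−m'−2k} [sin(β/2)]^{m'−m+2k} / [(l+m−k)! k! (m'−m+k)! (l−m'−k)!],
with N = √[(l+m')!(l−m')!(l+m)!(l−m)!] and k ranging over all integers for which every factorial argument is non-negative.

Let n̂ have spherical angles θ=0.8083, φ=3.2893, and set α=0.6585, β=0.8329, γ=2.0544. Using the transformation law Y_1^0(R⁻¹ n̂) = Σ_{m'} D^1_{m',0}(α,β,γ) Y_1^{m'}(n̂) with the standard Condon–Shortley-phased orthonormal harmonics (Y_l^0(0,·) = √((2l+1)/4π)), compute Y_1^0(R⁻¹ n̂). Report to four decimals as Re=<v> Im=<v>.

Re=-0.0010 Im=0.0000

Need the full column D^1_{m',0} for m'=−1..1 at α=0.6585, β=0.8329, γ=2.0544.
cos(β/2)=0.914531, sin(β/2)=0.404516
d^1_{-1,0}: single k=1 term ⇒ +0.523178;  D = +0.413787+0.320149i
d^1_{0,0}: k∈[0..1] ⇒ +0.836366 -0.163634 = +0.672733;  D = +0.672733+0.000000i
d^1_{1,0}: single k=0 term ⇒ -0.523178;  D = -0.413787+0.320149i
Y_1^{m'}(θ=0.8083,φ=3.2893) and Σ D·Y over m':
  (+0.4138+0.3201i)·(-0.2471+0.0368i)  (+0.6727+0.0000i)·(+0.3375+0.0000i)  (-0.4138+0.3201i)·(+0.2471+0.0368i)
Y_1^0(R⁻¹ n̂) = -0.001004+0.000000i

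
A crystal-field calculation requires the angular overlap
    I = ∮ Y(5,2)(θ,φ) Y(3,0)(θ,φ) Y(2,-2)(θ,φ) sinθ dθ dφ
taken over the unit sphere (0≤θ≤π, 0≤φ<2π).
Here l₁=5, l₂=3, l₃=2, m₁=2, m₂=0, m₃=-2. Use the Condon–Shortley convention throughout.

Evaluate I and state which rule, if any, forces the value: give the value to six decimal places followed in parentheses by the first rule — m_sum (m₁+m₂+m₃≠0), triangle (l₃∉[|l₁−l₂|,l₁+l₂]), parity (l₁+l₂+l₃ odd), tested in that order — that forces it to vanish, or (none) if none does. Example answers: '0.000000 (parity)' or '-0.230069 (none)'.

0.141758 (none)

Checks pass: Σm=0; 10 even; l₃=2∈[2,8].
(2·5+1)(2·3+1)(2·2+1) = 385
Δ: 6! 4! 0! / 11! → 1/2310
sum: t=3:−1/144 = -1/144
3j²(5 3 2; 0 0 0) = Δ·Π!·Σ² = 10/231  (sign -1)
sum: t=3:−1/864 = -1/864
3j²(5 3 2; 2 0 -2) = Δ·Π!·Σ² = 1/66  (sign -1)
combine: 4πI² = 385·10/231·1/66 = 25/99
take √, sign +1: I = 0.14175797
No selection rule forces the value: the integral is nonzero (none).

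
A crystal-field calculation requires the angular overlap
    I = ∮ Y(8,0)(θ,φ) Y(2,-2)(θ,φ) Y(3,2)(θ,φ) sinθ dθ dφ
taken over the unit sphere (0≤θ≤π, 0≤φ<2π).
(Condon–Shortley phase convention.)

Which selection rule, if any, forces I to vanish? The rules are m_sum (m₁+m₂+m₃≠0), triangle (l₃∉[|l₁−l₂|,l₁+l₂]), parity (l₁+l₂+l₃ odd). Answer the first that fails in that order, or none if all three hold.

triangle

azimuthal sum: 0 − 2 + 2 = 0  ✓
l₃ must lie in [6,10]; have l₃=3  ✗
L = 8 + 2 + 3 = 13 (odd)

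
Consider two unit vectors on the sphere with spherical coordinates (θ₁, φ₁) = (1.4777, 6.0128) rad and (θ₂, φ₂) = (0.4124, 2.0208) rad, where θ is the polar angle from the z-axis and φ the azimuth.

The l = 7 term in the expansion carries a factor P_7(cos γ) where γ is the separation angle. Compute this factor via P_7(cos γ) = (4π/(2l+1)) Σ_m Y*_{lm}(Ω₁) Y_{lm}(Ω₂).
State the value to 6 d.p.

Summing Y*_{l m}(θ₁,φ₁)·Y_{l m}(θ₂,φ₂) over m ∈ [−7, 7]; prefactor 4π/(2·7+1) = 0.837758:
  m=-7: Y*=(-0.153464, -0.460162)  Y=(-0.000007, -0.000831)  product (-0.000381, 0.000131)
  m=-6: Y*=(-0.008726, -0.169234)  Y=(0.006425, 0.003037)  product (0.000458, -0.001114)
  m=-5: Y*=(-0.069201, 0.311111)  Y=(-0.029270, 0.023632)  product (-0.005327, -0.010742)
  m=-4: Y*=(-0.090990, 0.170894)  Y=(-0.031192, -0.133686)  product (0.025684, 0.006834)
  m=-3: Y*=(0.183519, -0.193226)  Y=(0.336050, 0.075425)  product (0.076246, -0.051092)
  m=-2: Y*=(0.173805, -0.104366)  Y=(-0.335184, 0.422391)  product (-0.014173, 0.108396)
  m=-1: Y*=(-0.237182, 0.065740)  Y=(-0.147674, -0.305705)  product (0.055123, 0.062800)
  m=+0: Y*=(-0.205221, -0.000000)  Y=(-0.322104, 0.000000)  product (0.066103, 0.000000)
  m=+1: Y*=(0.237182, 0.065740)  Y=(0.147674, -0.305705)  product (0.055123, -0.062800)
  m=+2: Y*=(0.173805, 0.104366)  Y=(-0.335184, -0.422391)  product (-0.014173, -0.108396)
  m=+3: Y*=(-0.183519, -0.193226)  Y=(-0.336050, 0.075425)  product (0.076246, 0.051092)
  m=+4: Y*=(-0.090990, -0.170894)  Y=(-0.031192, 0.133686)  product (0.025684, -0.006834)
  m=+5: Y*=(0.069201, 0.311111)  Y=(0.029270, 0.023632)  product (-0.005327, 0.010742)
  m=+6: Y*=(-0.008726, 0.169234)  Y=(0.006425, -0.003037)  product (0.000458, 0.001114)
  m=+7: Y*=(0.153464, -0.460162)  Y=(0.000007, -0.000831)  product (-0.000381, -0.000131)
Σ over m = (0.341362, -0.000000); ×(4π/15) → (0.285978, -0.000000). Real part: 0.285978

0.285978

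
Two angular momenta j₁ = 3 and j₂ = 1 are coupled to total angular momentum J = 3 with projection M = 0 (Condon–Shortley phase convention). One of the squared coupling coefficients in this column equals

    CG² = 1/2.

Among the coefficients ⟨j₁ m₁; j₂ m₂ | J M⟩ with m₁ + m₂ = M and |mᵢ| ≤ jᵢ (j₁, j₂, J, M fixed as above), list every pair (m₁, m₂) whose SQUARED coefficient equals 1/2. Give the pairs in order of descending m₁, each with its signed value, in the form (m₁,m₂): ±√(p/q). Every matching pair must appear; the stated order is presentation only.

Admissible pairs with m₁+m₂ = M = 0: (-1,1), (0,0), (1,-1)
  (m₁,m₂)=(1,-1): CG² = 1/2, CG = +√(1/2)   ← matches the target
  (m₁,m₂)=(0,0): CG² = 0/1, CG = 0
  (m₁,m₂)=(-1,1): CG² = 1/2, CG = −√(1/2)   ← matches the target
Pairs with CG² = 1/2: (1,-1): +√(1/2); (-1,1): −√(1/2)

(1,-1): +√(1/2); (-1,1): −√(1/2)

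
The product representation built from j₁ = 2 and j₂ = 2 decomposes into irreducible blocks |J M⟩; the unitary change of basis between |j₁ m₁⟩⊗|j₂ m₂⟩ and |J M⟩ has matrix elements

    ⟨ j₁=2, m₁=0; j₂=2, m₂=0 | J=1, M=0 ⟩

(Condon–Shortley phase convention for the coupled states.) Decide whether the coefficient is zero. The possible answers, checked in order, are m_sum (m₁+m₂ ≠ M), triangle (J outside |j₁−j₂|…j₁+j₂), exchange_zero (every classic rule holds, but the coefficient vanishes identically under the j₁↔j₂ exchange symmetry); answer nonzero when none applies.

exchange_zero

m-sum: m₁+m₂ = 0+0 = 0, M = 0  ✓
triangle: |j₁−j₂| = 0 ≤ J = 1 ≤ j₁+j₂ = 4  ✓
exchange: j₁=j₂ and m₁=m₂, and (−1)^(j₁+j₂−J) = (−1)^3 = −1 forces ⟨j₁m₁;j₂m₂|JM⟩ = −⟨j₂m₂;j₁m₁|JM⟩ = −⟨j₁m₁;j₂m₂|JM⟩ ⇒ the coefficient vanishes identically
Racah sum check: Σ_k collapses to 0 ⇒ CG = 0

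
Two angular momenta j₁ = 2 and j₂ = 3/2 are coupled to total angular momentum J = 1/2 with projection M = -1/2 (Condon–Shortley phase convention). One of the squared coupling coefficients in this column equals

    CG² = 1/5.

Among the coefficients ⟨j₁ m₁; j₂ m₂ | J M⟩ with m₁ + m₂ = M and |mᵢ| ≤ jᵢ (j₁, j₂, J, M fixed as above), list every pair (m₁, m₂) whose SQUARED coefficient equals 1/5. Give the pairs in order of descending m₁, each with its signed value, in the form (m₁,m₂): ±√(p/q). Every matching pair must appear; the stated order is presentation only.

(0,-1/2): −√(1/5)

Admissible pairs with m₁+m₂ = M = -1/2: (-2,3/2), (-1,1/2), (0,-1/2), (1,-3/2)
  (m₁,m₂)=(1,-3/2): CG² = 1/10, CG = +√(1/10)
  (m₁,m₂)=(0,-1/2): CG² = 1/5, CG = −√(1/5)   ← matches the target
  (m₁,m₂)=(-1,1/2): CG² = 3/10, CG = +√(3/10)
  (m₁,m₂)=(-2,3/2): CG² = 2/5, CG = −√(2/5)
Pairs with CG² = 1/5: (0,-1/2): −√(1/5)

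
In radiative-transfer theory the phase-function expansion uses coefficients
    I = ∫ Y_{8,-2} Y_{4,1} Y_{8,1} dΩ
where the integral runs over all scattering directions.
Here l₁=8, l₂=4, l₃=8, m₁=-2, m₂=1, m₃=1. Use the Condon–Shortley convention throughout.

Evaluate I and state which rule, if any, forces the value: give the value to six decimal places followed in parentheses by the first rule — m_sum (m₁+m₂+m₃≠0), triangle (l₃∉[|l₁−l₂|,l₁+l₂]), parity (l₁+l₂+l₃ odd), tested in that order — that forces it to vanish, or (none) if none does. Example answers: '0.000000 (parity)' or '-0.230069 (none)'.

0.089739 (none)

Checks pass: Σm=0; 20 even; l₃=8∈[4,12].
(2·8+1)(2·4+1)(2·8+1) = 2601
Δ: 4! 12! 4! / 21! → 1/185175900
sum: t=0:+1/557383680 t=1:−1/21772800 t=2:+1/8294400 t=3:−1/21772800 t=4:+1/557383680 = 1/30965760
3j²(8 4 8; 0 0 0) = Δ·Π!·Σ² = 36/4199  (sign +1)
sum: t=1:−1/313528320 t=2:+1/23224320 t=3:−1/14515200 t=4:+1/74649600 = -7/447897600
3j²(8 4 8; -2 1 1) = Δ·Π!·Σ² = 343/75582  (sign +1)
combine: 4πI² = 2601·36/4199·343/75582 = 6174/61009
take √, sign +1: I = 0.08973904
No selection rule forces the value: the integral is nonzero (none).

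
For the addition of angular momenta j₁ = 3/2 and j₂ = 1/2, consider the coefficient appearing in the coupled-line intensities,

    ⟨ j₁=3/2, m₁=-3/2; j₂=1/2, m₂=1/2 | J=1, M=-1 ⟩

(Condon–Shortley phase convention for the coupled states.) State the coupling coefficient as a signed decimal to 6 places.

√[3·1!2!0!/4! · 0!3!1!0!0!2!] = √(3)
  +(−1)^1/∏(1,0,2,0,0,0)! = -1/2  (running -1/2)
⟨..|..⟩ = √(3)·(-1/2) = -0.866025

-0.866025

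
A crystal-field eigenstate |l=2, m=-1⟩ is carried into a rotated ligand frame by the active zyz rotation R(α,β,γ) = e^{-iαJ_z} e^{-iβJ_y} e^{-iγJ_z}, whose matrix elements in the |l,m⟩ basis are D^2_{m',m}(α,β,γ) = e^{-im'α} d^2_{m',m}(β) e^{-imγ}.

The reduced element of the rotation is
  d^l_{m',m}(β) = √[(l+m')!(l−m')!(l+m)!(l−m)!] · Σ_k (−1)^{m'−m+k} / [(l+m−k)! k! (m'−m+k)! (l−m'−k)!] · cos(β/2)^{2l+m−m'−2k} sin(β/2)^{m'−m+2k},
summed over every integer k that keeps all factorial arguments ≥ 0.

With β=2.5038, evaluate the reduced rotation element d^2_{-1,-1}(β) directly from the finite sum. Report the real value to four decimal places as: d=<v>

d=-0.2562

d^2_{-1,-1}(β=2.5038) via the finite sum:
c=cos(2.503800/2)=0.313519, s=sin(2.503800/2)=0.949582; N=√[1·6·1·6]=6.000000
k∈{0,1} keeps every argument non-negative
  k=0: (−1)^0·6.0000/(6)·0.3135^4·0.9496^0 = +0.009662
  k=1: (−1)^1·6.0000/(2)·0.3135^2·0.9496^2 = -0.265897
d^2_{-1,-1}(2.5038) = +0.009662 -0.265897 = -0.256235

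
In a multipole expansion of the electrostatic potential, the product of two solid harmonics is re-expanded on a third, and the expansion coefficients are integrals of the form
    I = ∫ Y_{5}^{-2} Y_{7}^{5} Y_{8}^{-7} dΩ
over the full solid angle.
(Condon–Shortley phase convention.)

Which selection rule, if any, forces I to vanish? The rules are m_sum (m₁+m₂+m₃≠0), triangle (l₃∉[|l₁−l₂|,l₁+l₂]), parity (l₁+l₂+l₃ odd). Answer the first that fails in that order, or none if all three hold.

m_sum

azimuthal sum: -2 + 5 − 7 = -4  ✗
2 ≤ 8 ≤ 12 (triangle on l)
L = 5 + 7 + 8 = 20 (even)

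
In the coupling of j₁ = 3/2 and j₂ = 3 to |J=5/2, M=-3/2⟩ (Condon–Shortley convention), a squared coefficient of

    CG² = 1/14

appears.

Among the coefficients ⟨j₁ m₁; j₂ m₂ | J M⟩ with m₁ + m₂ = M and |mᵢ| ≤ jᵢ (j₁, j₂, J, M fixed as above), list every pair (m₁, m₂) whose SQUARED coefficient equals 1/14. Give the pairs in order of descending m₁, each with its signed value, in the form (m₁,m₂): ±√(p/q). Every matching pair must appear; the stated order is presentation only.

(1/2,-2): +√(1/14)

Admissible pairs with m₁+m₂ = M = -3/2: (-3/2,0), (-1/2,-1), (1/2,-2), (3/2,-3)
  (m₁,m₂)=(3/2,-3): CG² = 9/28, CG = +√(9/28)
  (m₁,m₂)=(1/2,-2): CG² = 1/14, CG = +√(1/14)   ← matches the target
  (m₁,m₂)=(-1/2,-1): CG² = 7/20, CG = −√(7/20)
  (m₁,m₂)=(-3/2,0): CG² = 9/35, CG = +√(9/35)
Pairs with CG² = 1/14: (1/2,-2): +√(1/14)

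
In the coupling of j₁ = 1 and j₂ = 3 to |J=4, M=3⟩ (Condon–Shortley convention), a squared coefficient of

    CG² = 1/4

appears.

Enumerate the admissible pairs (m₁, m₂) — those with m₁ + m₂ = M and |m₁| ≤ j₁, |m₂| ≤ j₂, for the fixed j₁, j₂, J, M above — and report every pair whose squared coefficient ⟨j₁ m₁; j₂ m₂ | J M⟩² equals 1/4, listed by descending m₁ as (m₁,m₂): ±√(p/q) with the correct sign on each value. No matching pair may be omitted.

(0,3): +√(1/4)

Admissible pairs with m₁+m₂ = M = 3: (0,3), (1,2)
  (m₁,m₂)=(1,2): CG² = 3/4, CG = +√(3/4)
  (m₁,m₂)=(0,3): CG² = 1/4, CG = +√(1/4)   ← matches the target
Pairs with CG² = 1/4: (0,3): +√(1/4)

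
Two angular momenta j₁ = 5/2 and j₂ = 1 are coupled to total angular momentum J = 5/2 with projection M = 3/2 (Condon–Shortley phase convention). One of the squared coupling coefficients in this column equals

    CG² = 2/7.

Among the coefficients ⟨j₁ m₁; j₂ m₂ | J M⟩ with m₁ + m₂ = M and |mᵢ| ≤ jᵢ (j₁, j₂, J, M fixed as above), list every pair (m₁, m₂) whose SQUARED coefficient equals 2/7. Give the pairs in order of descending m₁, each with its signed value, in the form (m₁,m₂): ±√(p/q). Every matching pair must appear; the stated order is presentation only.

Admissible pairs with m₁+m₂ = M = 3/2: (1/2,1), (3/2,0), (5/2,-1)
  (m₁,m₂)=(5/2,-1): CG² = 2/7, CG = +√(2/7)   ← matches the target
  (m₁,m₂)=(3/2,0): CG² = 9/35, CG = +√(9/35)
  (m₁,m₂)=(1/2,1): CG² = 16/35, CG = −√(16/35)
Pairs with CG² = 2/7: (5/2,-1): +√(2/7)

(5/2,-1): +√(2/7)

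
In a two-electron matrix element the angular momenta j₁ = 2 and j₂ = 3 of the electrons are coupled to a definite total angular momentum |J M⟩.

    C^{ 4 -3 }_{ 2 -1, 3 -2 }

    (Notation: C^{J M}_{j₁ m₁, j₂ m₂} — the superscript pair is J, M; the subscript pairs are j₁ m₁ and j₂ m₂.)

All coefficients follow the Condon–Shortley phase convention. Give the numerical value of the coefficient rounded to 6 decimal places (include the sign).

j₁+j₂−J=1  J+j₁−j₂=3  J−j₁+j₂=5  j₁+j₂+J+1=10
(j₁±m₁, j₂±m₂, J±M) = (1,3,1,5,1,7)
P² = 6480
sum k=0..1:
  [0] +1/144 = 1/144
  [1] −1/240 = -1/240
S = 1/360
C² = P²·S² = 1/20 ; C = +0.223607

+0.223607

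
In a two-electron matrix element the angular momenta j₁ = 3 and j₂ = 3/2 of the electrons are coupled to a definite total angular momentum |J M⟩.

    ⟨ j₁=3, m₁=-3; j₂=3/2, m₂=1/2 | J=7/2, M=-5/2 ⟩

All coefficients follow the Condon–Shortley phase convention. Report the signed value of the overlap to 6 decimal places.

-0.617213  (= −√(8/21))

triangle: 1!*5!*2!/9! = 240/362880
(j±m)!: 0!*6!*2!*1!*1!*6! = 1036800
prefactor² = (2J+1)*Δ*N² = 38400/7
  k=1: −1/(1!*0!*5!*1!*0!*1!) = -1/120
Σ = -1/120  ⇒  CG² = 38400/7*(-1/120)² = 8/21
CG = −√(8/21) = -0.617213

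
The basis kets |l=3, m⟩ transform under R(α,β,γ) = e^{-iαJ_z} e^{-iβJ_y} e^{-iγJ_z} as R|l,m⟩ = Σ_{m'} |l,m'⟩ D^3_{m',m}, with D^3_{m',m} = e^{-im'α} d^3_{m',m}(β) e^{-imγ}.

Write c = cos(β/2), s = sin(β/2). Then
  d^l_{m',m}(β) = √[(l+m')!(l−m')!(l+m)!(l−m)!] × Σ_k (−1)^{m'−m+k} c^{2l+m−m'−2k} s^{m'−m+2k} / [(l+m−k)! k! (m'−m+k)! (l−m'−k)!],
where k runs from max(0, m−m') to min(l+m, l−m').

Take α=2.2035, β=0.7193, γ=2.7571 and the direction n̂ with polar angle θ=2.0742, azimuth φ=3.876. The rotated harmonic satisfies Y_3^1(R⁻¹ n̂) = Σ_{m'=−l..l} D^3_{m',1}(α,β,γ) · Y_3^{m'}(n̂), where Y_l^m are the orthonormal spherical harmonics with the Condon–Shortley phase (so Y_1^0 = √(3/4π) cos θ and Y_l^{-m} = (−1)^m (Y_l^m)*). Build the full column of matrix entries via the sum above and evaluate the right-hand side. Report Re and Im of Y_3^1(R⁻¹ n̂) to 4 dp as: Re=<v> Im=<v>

Re=0.0034 Im=-0.0326

Need the full column D^3_{m',1} for m'=−3..3 at α=2.2035, β=0.7193, γ=2.7571.
cos(β/2)=0.936020, sin(β/2)=0.351947
d^3_{-3,1}: single k=4 term ⇒ +0.052062;  D = -0.039421-0.034007i
d^3_{-2,1}: k∈[3..4] ⇒ +0.226108 -0.015983 = +0.210125;  D = -0.016604+0.209468i
d^3_{-1,1}: k∈[2..4] ⇒ +0.570487 -0.107539 +0.001900 = +0.464848;  D = +0.395417-0.244395i
d^3_{0,1}: k∈[1..3] ⇒ +0.875978 -0.371533 +0.017509 = +0.521954;  D = -0.483845-0.195779i
d^3_{1,1}: k∈[0..2] ⇒ +0.672529 -0.760649 +0.080655 = -0.007466;  D = -0.001834-0.007237i
d^3_{2,1}: k∈[0..1] ⇒ -0.799655 +0.226108 = -0.573547;  D = -0.365032+0.442389i
d^3_{3,1}: single k=0 term ⇒ +0.368248;  D = -0.367646-0.021044i
Y_3^{m'}(θ=2.0742,φ=3.876) and Σ D·Y over m':
  (-0.0394-0.0340i)·(+0.1658+0.2262i)  (-0.0166+0.2095i)·(-0.0385+0.3763i)  (+0.3954-0.2444i)·(-0.0344+0.0310i)  (-0.4838-0.1958i)·(+0.3306+0.0000i)  (-0.0018-0.0072i)·(+0.0344+0.0310i)  (-0.3650+0.4424i)·(-0.0385-0.3763i)  (-0.3676-0.0210i)·(-0.1658+0.2262i)
Y_3^1(R⁻¹ n̂) = +0.003402-0.032561i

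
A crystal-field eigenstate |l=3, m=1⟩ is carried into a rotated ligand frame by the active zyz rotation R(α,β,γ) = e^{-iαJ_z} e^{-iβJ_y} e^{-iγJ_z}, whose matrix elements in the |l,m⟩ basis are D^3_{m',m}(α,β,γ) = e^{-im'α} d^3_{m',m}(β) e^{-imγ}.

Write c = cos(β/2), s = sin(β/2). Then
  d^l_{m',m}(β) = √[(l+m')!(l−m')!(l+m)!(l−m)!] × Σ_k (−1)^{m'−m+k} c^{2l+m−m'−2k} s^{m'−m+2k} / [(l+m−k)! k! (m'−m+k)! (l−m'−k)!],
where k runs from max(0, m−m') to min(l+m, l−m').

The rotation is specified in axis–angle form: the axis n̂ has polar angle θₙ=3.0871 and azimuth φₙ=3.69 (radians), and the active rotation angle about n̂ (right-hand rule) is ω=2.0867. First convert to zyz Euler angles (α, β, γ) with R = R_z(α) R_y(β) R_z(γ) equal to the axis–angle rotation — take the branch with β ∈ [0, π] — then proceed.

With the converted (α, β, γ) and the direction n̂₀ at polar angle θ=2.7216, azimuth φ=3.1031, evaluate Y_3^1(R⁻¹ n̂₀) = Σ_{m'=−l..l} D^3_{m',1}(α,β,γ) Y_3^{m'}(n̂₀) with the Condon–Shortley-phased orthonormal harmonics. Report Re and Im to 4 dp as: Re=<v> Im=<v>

Axis–angle → zyz. n̂ = (sinθₙcosφₙ, sinθₙsinφₙ, cosθₙ) = (-0.046479, -0.028395, -0.998516), ω = 2.0867.
R = I cosω + sinω [n̂]ₓ + (1−cosω) n̂n̂ᵀ gives
  R = [-0.490095, +0.870527, +0.044606; -0.866585, -0.492117, +0.082769; +0.094003, +0.001910, +0.995570]
β = atan2(√(R₁₃²+R₂₃²), R₃₃) = 0.094162; α = atan2(R₂₃, R₁₃) mod 2π = 1.076500; γ = atan2(R₃₂, −R₃₁) mod 2π = 3.121278
Need the full column D^3_{m',1} for m'=−3..3 at α=1.0765, β=0.0942, γ=3.1213.
cos(β/2)=0.998892, sin(β/2)=0.047064
d^3_{-3,1}: single k=4 term ⇒ +0.000019;  D = +0.000019+0.000002i
d^3_{-2,1}: k∈[3..4] ⇒ +0.000657 -0.000001 = +0.000656;  D = +0.000372-0.000541i
d^3_{-1,1}: k∈[2..4] ⇒ +0.013231 -0.000039 +0.000000 = +0.013192;  D = -0.006021-0.011738i
d^3_{0,1}: k∈[1..3] ⇒ +0.162132 -0.001080 +0.000001 = +0.161053;  D = -0.161019-0.003272i
d^3_{1,1}: k∈[0..2] ⇒ +0.993370 -0.017641 +0.000029 = +0.975758;  D = -0.480264+0.849382i
d^3_{2,1}: k∈[0..1] ⇒ -0.148005 +0.000657 = -0.147348;  D = -0.078505-0.124693i
d^3_{3,1}: single k=0 term ⇒ +0.008541;  D = +0.008521-0.000577i
Y_3^{m'}(θ=2.7216,φ=3.1031) and Σ D·Y over m':
  (+0.0000+0.0000i)·(-0.0281-0.0033i)  (+0.0004-0.0005i)·(-0.1547-0.0119i)  (-0.0060-0.0117i)·(-0.4173-0.0161i)  (-0.1610-0.0033i)·(-0.3982+0.0000i)  (-0.4803+0.8494i)·(+0.4173-0.0161i)  (-0.0785-0.1247i)·(-0.1547+0.0119i)  (+0.0085-0.0006i)·(+0.0281-0.0033i)
Y_3^1(R⁻¹ n̂) = -0.106493+0.386809i

Re=-0.1065 Im=0.3868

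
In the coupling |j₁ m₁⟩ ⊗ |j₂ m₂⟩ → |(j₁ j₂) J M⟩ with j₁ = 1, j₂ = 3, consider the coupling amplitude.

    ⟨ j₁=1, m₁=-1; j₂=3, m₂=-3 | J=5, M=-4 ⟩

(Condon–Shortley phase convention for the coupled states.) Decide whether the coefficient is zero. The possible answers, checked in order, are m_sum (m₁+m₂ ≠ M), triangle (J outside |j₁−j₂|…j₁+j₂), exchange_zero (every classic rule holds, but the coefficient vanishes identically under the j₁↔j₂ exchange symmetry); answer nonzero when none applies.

triangle

m-sum: m₁+m₂ = -1+(-3) = -4, M = -4  ✓
triangle: need |j₁−j₂| ≤ J ≤ j₁+j₂, i.e. J ∈ [2, 4]; J = 5 is outside ✗ ⇒ coefficient is 0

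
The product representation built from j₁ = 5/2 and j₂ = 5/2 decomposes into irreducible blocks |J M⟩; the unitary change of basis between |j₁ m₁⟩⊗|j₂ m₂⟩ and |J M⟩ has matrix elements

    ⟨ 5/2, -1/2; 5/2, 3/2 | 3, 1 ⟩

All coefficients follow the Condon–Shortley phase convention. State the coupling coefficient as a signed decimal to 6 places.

√[7·2!3!3!/9! · 2!3!4!1!4!2!] = √(96/5)
  +(−1)^1/∏(1,1,2,3,1,0)! = -1/12  (running -1/12)
  +(−1)^2/∏(2,0,1,2,2,1)! = 1/8  (running 1/24)
⟨..|..⟩ = √(96/5)·(1/24) = +0.182574

+√(1/30) ≈ +0.182574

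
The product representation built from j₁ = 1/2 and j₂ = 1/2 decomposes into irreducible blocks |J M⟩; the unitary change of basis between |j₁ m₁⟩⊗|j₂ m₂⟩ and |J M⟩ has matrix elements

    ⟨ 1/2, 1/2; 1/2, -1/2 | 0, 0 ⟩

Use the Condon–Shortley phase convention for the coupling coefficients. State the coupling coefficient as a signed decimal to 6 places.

triangle: 1!·0!·0!/2! = 1/2
(j±m)!: 1!·0!·0!·1!·0!·0! = 1
prefactor² = (2J+1)·Δ·N² = 1/2
  k=0: +1/(0!·1!·0!·0!·0!·0!) = 1
Σ = 1  ⇒  CG² = 1/2·1² = 1/2
CG = +√(1/2) = +0.707107

+√(1/2) = +0.707107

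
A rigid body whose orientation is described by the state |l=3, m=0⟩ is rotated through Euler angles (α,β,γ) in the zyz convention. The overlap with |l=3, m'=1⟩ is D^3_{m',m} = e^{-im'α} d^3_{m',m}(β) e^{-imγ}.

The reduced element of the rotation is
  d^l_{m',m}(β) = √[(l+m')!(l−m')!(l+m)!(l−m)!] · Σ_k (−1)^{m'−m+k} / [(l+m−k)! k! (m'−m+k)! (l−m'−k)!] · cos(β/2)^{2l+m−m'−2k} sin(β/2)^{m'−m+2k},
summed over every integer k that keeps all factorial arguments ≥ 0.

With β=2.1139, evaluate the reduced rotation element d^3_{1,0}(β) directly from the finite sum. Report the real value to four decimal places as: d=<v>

d^3_{1,0}(β=2.1139) via the finite sum:
With c≡cos(β/2)=0.491530 and s≡sin(β/2)=0.870860, N=[24·2·6·6]^{1/2}=41.569219
Admissible k: 0..2 (factorial args all ≥0)
  k=0: (−1)^1·41.5692/(12)·0.4915^5·0.8709^1 = -0.086555
  k=1: (−1)^2·41.5692/(4)·0.4915^3·0.8709^3 = +0.815096
  k=2: (−1)^3·41.5692/(12)·0.4915^1·0.8709^5 = -0.852872
d^3_{1,0}(2.1139) = -0.086555 +0.815096 -0.852872 = -0.124330

d=-0.1243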